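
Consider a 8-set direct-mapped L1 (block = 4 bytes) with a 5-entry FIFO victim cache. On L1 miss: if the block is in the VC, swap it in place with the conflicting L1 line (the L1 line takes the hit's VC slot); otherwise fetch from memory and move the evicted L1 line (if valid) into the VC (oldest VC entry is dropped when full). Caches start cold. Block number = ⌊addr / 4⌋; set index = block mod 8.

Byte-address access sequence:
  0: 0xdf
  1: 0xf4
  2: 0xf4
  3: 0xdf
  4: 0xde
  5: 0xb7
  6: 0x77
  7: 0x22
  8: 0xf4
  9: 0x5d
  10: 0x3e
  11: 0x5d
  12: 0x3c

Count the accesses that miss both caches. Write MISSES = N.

MISSES = 7

0: 0xdf (blk 55, set 7) → MISS  vc=[]
1: 0xf4 (blk 61, set 5) → MISS  vc=[]
2: 0xf4 (blk 61, set 5) → L1-HIT  vc=[]
3: 0xdf (blk 55, set 7) → L1-HIT  vc=[]
4: 0xde (blk 55, set 7) → L1-HIT  vc=[]
5: 0xb7 (blk 45, set 5) → MISS  vc=[61]
6: 0x77 (blk 29, set 5) → MISS  vc=[61, 45]
7: 0x22 (blk 8, set 0) → MISS  vc=[61, 45]
8: 0xf4 (blk 61, set 5) → VC-HIT  vc=[29, 45]
9: 0x5d (blk 23, set 7) → MISS  vc=[29, 45, 55]
10: 0x3e (blk 15, set 7) → MISS  vc=[29, 45, 55, 23]
11: 0x5d (blk 23, set 7) → VC-HIT  vc=[29, 45, 55, 15]
12: 0x3c (blk 15, set 7) → VC-HIT  vc=[29, 45, 55, 23]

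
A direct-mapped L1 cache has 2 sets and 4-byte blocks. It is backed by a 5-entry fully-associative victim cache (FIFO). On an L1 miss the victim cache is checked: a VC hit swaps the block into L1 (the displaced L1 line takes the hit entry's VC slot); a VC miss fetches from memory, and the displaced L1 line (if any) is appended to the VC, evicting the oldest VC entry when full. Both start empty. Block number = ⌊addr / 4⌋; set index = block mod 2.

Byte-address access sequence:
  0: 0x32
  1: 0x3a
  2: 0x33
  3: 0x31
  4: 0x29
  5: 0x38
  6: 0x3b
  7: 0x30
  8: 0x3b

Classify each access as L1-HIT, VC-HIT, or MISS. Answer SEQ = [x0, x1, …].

  [0] addr=0x32 blk=12 s=0: MISS | VC []
  [1] addr=0x3a blk=14 s=0: MISS | VC [12]
  [2] addr=0x33 blk=12 s=0: VC-HIT | VC [14]
  [3] addr=0x31 blk=12 s=0: L1-HIT | VC [14]
  [4] addr=0x29 blk=10 s=0: MISS | VC [14, 12]
  [5] addr=0x38 blk=14 s=0: VC-HIT | VC [10, 12]
  [6] addr=0x3b blk=14 s=0: L1-HIT | VC [10, 12]
  [7] addr=0x30 blk=12 s=0: VC-HIT | VC [10, 14]
  [8] addr=0x3b blk=14 s=0: VC-HIT | VC [10, 12]

SEQ = [MISS, MISS, VC-HIT, L1-HIT, MISS, VC-HIT, L1-HIT, VC-HIT, VC-HIT]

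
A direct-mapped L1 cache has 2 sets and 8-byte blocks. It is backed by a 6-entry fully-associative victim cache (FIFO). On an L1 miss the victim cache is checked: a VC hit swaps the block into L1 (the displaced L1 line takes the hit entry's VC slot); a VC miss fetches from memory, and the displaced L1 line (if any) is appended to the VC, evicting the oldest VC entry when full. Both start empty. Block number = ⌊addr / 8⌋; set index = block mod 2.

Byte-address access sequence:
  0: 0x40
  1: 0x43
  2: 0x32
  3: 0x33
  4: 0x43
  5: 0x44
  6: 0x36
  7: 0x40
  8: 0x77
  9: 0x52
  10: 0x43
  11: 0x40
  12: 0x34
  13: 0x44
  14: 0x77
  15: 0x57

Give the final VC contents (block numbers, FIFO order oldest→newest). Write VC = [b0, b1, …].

VC = [6, 14, 8]

  [0] addr=0x40 blk=8 s=0: MISS | VC []
  [1] addr=0x43 blk=8 s=0: L1-HIT | VC []
  [2] addr=0x32 blk=6 s=0: MISS | VC [8]
  [3] addr=0x33 blk=6 s=0: L1-HIT | VC [8]
  [4] addr=0x43 blk=8 s=0: VC-HIT | VC [6]
  [5] addr=0x44 blk=8 s=0: L1-HIT | VC [6]
  [6] addr=0x36 blk=6 s=0: VC-HIT | VC [8]
  [7] addr=0x40 blk=8 s=0: VC-HIT | VC [6]
  [8] addr=0x77 blk=14 s=0: MISS | VC [6, 8]
  [9] addr=0x52 blk=10 s=0: MISS | VC [6, 8, 14]
  [10] addr=0x43 blk=8 s=0: VC-HIT | VC [6, 10, 14]
  [11] addr=0x40 blk=8 s=0: L1-HIT | VC [6, 10, 14]
  [12] addr=0x34 blk=6 s=0: VC-HIT | VC [8, 10, 14]
  [13] addr=0x44 blk=8 s=0: VC-HIT | VC [6, 10, 14]
  [14] addr=0x77 blk=14 s=0: VC-HIT | VC [6, 10, 8]
  [15] addr=0x57 blk=10 s=0: VC-HIT | VC [6, 14, 8]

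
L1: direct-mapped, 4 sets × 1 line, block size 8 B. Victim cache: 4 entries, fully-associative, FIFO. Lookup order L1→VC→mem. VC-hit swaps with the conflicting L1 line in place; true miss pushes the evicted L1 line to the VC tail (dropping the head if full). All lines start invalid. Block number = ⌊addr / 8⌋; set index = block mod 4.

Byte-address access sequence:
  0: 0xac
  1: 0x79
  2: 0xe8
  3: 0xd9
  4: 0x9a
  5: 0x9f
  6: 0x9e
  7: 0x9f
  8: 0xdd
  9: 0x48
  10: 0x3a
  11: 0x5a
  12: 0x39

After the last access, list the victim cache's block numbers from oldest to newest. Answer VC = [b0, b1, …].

VC = [19, 29, 27, 11]

  [0] addr=0xac blk=21 s=1: MISS | VC []
  [1] addr=0x79 blk=15 s=3: MISS | VC []
  [2] addr=0xe8 blk=29 s=1: MISS | VC [21]
  [3] addr=0xd9 blk=27 s=3: MISS | VC [21, 15]
  [4] addr=0x9a blk=19 s=3: MISS | VC [21, 15, 27]
  [5] addr=0x9f blk=19 s=3: L1-HIT | VC [21, 15, 27]
  [6] addr=0x9e blk=19 s=3: L1-HIT | VC [21, 15, 27]
  [7] addr=0x9f blk=19 s=3: L1-HIT | VC [21, 15, 27]
  [8] addr=0xdd blk=27 s=3: VC-HIT | VC [21, 15, 19]
  [9] addr=0x48 blk=9 s=1: MISS | VC [21, 15, 19, 29]
  [10] addr=0x3a blk=7 s=3: MISS | VC [15, 19, 29, 27]
  [11] addr=0x5a blk=11 s=3: MISS | VC [19, 29, 27, 7]
  [12] addr=0x39 blk=7 s=3: VC-HIT | VC [19, 29, 27, 11]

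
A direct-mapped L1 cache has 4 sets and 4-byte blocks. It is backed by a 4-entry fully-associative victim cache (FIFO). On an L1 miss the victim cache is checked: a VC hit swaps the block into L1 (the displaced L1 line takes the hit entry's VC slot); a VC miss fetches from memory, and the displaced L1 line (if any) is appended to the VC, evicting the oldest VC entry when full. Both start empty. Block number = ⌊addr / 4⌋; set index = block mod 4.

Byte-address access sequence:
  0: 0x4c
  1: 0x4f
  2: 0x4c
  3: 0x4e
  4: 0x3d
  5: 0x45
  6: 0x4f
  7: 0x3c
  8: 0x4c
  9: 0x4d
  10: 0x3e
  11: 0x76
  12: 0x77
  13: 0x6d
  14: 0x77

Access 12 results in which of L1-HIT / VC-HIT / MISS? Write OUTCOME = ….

  [0] addr=0x4c blk=19 s=3: MISS | VC []
  [1] addr=0x4f blk=19 s=3: L1-HIT | VC []
  [2] addr=0x4c blk=19 s=3: L1-HIT | VC []
  [3] addr=0x4e blk=19 s=3: L1-HIT | VC []
  [4] addr=0x3d blk=15 s=3: MISS | VC [19]
  [5] addr=0x45 blk=17 s=1: MISS | VC [19]
  [6] addr=0x4f blk=19 s=3: VC-HIT | VC [15]
  [7] addr=0x3c blk=15 s=3: VC-HIT | VC [19]
  [8] addr=0x4c blk=19 s=3: VC-HIT | VC [15]
  [9] addr=0x4d blk=19 s=3: L1-HIT | VC [15]
  [10] addr=0x3e blk=15 s=3: VC-HIT | VC [19]
  [11] addr=0x76 blk=29 s=1: MISS | VC [19, 17]
  [12] addr=0x77 blk=29 s=1: L1-HIT | VC [19, 17]
  [13] addr=0x6d blk=27 s=3: MISS | VC [19, 17, 15]
  [14] addr=0x77 blk=29 s=1: L1-HIT | VC [19, 17, 15]

OUTCOME = L1-HIT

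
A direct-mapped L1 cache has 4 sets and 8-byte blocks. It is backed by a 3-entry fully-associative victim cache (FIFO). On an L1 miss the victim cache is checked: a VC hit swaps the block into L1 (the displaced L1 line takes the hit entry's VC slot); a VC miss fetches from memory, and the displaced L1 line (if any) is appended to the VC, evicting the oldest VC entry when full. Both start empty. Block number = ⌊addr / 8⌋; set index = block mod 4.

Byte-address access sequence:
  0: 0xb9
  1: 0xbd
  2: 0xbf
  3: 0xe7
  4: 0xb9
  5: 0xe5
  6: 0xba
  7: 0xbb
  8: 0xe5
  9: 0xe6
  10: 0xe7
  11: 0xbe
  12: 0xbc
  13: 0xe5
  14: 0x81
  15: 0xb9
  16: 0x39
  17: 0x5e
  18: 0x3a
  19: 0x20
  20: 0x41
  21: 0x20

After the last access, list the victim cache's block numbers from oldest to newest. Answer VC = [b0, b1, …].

0: 0xb9 (blk 23, set 3) → MISS  vc=[]
1: 0xbd (blk 23, set 3) → L1-HIT  vc=[]
2: 0xbf (blk 23, set 3) → L1-HIT  vc=[]
3: 0xe7 (blk 28, set 0) → MISS  vc=[]
4: 0xb9 (blk 23, set 3) → L1-HIT  vc=[]
5: 0xe5 (blk 28, set 0) → L1-HIT  vc=[]
6: 0xba (blk 23, set 3) → L1-HIT  vc=[]
7: 0xbb (blk 23, set 3) → L1-HIT  vc=[]
8: 0xe5 (blk 28, set 0) → L1-HIT  vc=[]
9: 0xe6 (blk 28, set 0) → L1-HIT  vc=[]
10: 0xe7 (blk 28, set 0) → L1-HIT  vc=[]
11: 0xbe (blk 23, set 3) → L1-HIT  vc=[]
12: 0xbc (blk 23, set 3) → L1-HIT  vc=[]
13: 0xe5 (blk 28, set 0) → L1-HIT  vc=[]
14: 0x81 (blk 16, set 0) → MISS  vc=[28]
15: 0xb9 (blk 23, set 3) → L1-HIT  vc=[28]
16: 0x39 (blk 7, set 3) → MISS  vc=[28, 23]
17: 0x5e (blk 11, set 3) → MISS  vc=[28, 23, 7]
18: 0x3a (blk 7, set 3) → VC-HIT  vc=[28, 23, 11]
19: 0x20 (blk 4, set 0) → MISS  vc=[23, 11, 16]
20: 0x41 (blk 8, set 0) → MISS  vc=[11, 16, 4]
21: 0x20 (blk 4, set 0) → VC-HIT  vc=[11, 16, 8]

VC = [11, 16, 8]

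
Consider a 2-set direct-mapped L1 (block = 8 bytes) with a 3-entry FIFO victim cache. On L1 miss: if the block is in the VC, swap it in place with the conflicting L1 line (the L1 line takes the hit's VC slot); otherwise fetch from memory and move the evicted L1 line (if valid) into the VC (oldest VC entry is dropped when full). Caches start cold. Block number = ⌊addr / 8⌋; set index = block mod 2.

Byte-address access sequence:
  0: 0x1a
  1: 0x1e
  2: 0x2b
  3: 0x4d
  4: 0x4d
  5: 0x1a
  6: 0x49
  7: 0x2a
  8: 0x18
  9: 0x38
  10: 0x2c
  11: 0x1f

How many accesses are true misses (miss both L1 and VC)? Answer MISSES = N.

MISSES = 4

  [0] addr=0x1a blk=3 s=1: MISS | VC []
  [1] addr=0x1e blk=3 s=1: L1-HIT | VC []
  [2] addr=0x2b blk=5 s=1: MISS | VC [3]
  [3] addr=0x4d blk=9 s=1: MISS | VC [3, 5]
  [4] addr=0x4d blk=9 s=1: L1-HIT | VC [3, 5]
  [5] addr=0x1a blk=3 s=1: VC-HIT | VC [9, 5]
  [6] addr=0x49 blk=9 s=1: VC-HIT | VC [3, 5]
  [7] addr=0x2a blk=5 s=1: VC-HIT | VC [3, 9]
  [8] addr=0x18 blk=3 s=1: VC-HIT | VC [5, 9]
  [9] addr=0x38 blk=7 s=1: MISS | VC [5, 9, 3]
  [10] addr=0x2c blk=5 s=1: VC-HIT | VC [7, 9, 3]
  [11] addr=0x1f blk=3 s=1: VC-HIT | VC [7, 9, 5]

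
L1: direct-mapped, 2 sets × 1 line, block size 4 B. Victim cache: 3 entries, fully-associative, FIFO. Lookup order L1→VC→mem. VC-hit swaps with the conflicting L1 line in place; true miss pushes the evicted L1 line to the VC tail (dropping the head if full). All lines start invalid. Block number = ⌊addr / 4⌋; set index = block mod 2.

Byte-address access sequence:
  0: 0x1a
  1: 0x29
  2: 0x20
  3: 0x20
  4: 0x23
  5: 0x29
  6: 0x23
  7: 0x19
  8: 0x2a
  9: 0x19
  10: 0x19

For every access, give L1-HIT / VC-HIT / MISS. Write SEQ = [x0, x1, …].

SEQ = [MISS, MISS, MISS, L1-HIT, L1-HIT, VC-HIT, VC-HIT, VC-HIT, VC-HIT, VC-HIT, L1-HIT]

  [0] addr=0x1a blk=6 s=0: MISS | VC []
  [1] addr=0x29 blk=10 s=0: MISS | VC [6]
  [2] addr=0x20 blk=8 s=0: MISS | VC [6, 10]
  [3] addr=0x20 blk=8 s=0: L1-HIT | VC [6, 10]
  [4] addr=0x23 blk=8 s=0: L1-HIT | VC [6, 10]
  [5] addr=0x29 blk=10 s=0: VC-HIT | VC [6, 8]
  [6] addr=0x23 blk=8 s=0: VC-HIT | VC [6, 10]
  [7] addr=0x19 blk=6 s=0: VC-HIT | VC [8, 10]
  [8] addr=0x2a blk=10 s=0: VC-HIT | VC [8, 6]
  [9] addr=0x19 blk=6 s=0: VC-HIT | VC [8, 10]
  [10] addr=0x19 blk=6 s=0: L1-HIT | VC [8, 10]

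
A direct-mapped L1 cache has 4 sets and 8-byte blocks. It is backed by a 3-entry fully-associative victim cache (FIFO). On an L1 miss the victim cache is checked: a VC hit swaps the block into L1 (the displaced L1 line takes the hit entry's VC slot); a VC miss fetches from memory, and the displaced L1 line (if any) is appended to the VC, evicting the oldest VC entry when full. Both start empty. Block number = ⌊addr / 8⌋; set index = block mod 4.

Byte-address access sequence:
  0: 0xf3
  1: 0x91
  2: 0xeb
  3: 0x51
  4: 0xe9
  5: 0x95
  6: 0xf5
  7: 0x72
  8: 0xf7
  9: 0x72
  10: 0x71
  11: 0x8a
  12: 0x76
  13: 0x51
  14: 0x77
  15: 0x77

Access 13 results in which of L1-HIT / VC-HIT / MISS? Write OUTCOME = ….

OUTCOME = VC-HIT

  [0] addr=0xf3 blk=30 s=2: MISS | VC []
  [1] addr=0x91 blk=18 s=2: MISS | VC [30]
  [2] addr=0xeb blk=29 s=1: MISS | VC [30]
  [3] addr=0x51 blk=10 s=2: MISS | VC [30, 18]
  [4] addr=0xe9 blk=29 s=1: L1-HIT | VC [30, 18]
  [5] addr=0x95 blk=18 s=2: VC-HIT | VC [30, 10]
  [6] addr=0xf5 blk=30 s=2: VC-HIT | VC [18, 10]
  [7] addr=0x72 blk=14 s=2: MISS | VC [18, 10, 30]
  [8] addr=0xf7 blk=30 s=2: VC-HIT | VC [18, 10, 14]
  [9] addr=0x72 blk=14 s=2: VC-HIT | VC [18, 10, 30]
  [10] addr=0x71 blk=14 s=2: L1-HIT | VC [18, 10, 30]
  [11] addr=0x8a blk=17 s=1: MISS | VC [10, 30, 29]
  [12] addr=0x76 blk=14 s=2: L1-HIT | VC [10, 30, 29]
  [13] addr=0x51 blk=10 s=2: VC-HIT | VC [14, 30, 29]
  [14] addr=0x77 blk=14 s=2: VC-HIT | VC [10, 30, 29]
  [15] addr=0x77 blk=14 s=2: L1-HIT | VC [10, 30, 29]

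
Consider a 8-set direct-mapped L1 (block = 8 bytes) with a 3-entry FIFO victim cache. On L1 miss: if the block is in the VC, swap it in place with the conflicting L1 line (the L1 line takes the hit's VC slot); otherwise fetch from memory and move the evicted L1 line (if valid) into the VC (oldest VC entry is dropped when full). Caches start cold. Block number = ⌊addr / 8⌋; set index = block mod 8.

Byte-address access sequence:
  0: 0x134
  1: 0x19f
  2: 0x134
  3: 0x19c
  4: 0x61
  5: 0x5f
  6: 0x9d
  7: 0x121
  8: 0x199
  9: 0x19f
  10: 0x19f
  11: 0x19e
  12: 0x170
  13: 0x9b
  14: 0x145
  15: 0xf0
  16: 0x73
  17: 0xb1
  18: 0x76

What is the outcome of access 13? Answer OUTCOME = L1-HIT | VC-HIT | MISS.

#0 0x134→b38/s6 MISS; vc=[]
#1 0x19f→b51/s3 MISS; vc=[]
#2 0x134→b38/s6 L1-HIT; vc=[]
#3 0x19c→b51/s3 L1-HIT; vc=[]
#4 0x61→b12/s4 MISS; vc=[]
#5 0x5f→b11/s3 MISS; vc=[51]
#6 0x9d→b19/s3 MISS; vc=[51,11]
#7 0x121→b36/s4 MISS; vc=[51,11,12]
#8 0x199→b51/s3 VC-HIT; vc=[19,11,12]
#9 0x19f→b51/s3 L1-HIT; vc=[19,11,12]
#10 0x19f→b51/s3 L1-HIT; vc=[19,11,12]
#11 0x19e→b51/s3 L1-HIT; vc=[19,11,12]
#12 0x170→b46/s6 MISS; vc=[11,12,38]
#13 0x9b→b19/s3 MISS; vc=[12,38,51]
#14 0x145→b40/s0 MISS; vc=[12,38,51]
#15 0xf0→b30/s6 MISS; vc=[38,51,46]
#16 0x73→b14/s6 MISS; vc=[51,46,30]
#17 0xb1→b22/s6 MISS; vc=[46,30,14]
#18 0x76→b14/s6 VC-HIT; vc=[46,30,22]

OUTCOME = MISS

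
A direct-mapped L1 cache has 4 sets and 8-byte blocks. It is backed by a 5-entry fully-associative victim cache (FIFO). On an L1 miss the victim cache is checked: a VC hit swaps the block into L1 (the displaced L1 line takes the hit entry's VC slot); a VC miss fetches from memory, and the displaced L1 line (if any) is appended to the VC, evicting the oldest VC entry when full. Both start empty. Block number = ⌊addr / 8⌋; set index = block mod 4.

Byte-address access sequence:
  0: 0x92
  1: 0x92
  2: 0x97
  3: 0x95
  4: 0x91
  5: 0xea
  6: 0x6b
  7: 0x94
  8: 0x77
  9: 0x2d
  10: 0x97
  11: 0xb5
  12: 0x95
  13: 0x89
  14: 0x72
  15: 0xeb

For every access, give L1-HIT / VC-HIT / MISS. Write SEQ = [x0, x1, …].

#0 0x92→b18/s2 MISS; vc=[]
#1 0x92→b18/s2 L1-HIT; vc=[]
#2 0x97→b18/s2 L1-HIT; vc=[]
#3 0x95→b18/s2 L1-HIT; vc=[]
#4 0x91→b18/s2 L1-HIT; vc=[]
#5 0xea→b29/s1 MISS; vc=[]
#6 0x6b→b13/s1 MISS; vc=[29]
#7 0x94→b18/s2 L1-HIT; vc=[29]
#8 0x77→b14/s2 MISS; vc=[29,18]
#9 0x2d→b5/s1 MISS; vc=[29,18,13]
#10 0x97→b18/s2 VC-HIT; vc=[29,14,13]
#11 0xb5→b22/s2 MISS; vc=[29,14,13,18]
#12 0x95→b18/s2 VC-HIT; vc=[29,14,13,22]
#13 0x89→b17/s1 MISS; vc=[29,14,13,22,5]
#14 0x72→b14/s2 VC-HIT; vc=[29,18,13,22,5]
#15 0xeb→b29/s1 VC-HIT; vc=[17,18,13,22,5]

SEQ = [MISS, L1-HIT, L1-HIT, L1-HIT, L1-HIT, MISS, MISS, L1-HIT, MISS, MISS, VC-HIT, MISS, VC-HIT, MISS, VC-HIT, VC-HIT]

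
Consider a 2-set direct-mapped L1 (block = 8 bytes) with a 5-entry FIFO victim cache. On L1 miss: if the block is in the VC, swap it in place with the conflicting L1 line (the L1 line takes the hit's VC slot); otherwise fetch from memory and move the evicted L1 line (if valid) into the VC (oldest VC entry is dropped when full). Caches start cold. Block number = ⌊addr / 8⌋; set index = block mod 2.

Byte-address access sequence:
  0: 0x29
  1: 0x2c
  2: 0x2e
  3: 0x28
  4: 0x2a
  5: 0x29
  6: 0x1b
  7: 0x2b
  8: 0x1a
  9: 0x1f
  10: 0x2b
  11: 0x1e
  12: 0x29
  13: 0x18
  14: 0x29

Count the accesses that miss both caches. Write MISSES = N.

  [0] addr=0x29 blk=5 s=1: MISS | VC []
  [1] addr=0x2c blk=5 s=1: L1-HIT | VC []
  [2] addr=0x2e blk=5 s=1: L1-HIT | VC []
  [3] addr=0x28 blk=5 s=1: L1-HIT | VC []
  [4] addr=0x2a blk=5 s=1: L1-HIT | VC []
  [5] addr=0x29 blk=5 s=1: L1-HIT | VC []
  [6] addr=0x1b blk=3 s=1: MISS | VC [5]
  [7] addr=0x2b blk=5 s=1: VC-HIT | VC [3]
  [8] addr=0x1a blk=3 s=1: VC-HIT | VC [5]
  [9] addr=0x1f blk=3 s=1: L1-HIT | VC [5]
  [10] addr=0x2b blk=5 s=1: VC-HIT | VC [3]
  [11] addr=0x1e blk=3 s=1: VC-HIT | VC [5]
  [12] addr=0x29 blk=5 s=1: VC-HIT | VC [3]
  [13] addr=0x18 blk=3 s=1: VC-HIT | VC [5]
  [14] addr=0x29 blk=5 s=1: VC-HIT | VC [3]

MISSES = 2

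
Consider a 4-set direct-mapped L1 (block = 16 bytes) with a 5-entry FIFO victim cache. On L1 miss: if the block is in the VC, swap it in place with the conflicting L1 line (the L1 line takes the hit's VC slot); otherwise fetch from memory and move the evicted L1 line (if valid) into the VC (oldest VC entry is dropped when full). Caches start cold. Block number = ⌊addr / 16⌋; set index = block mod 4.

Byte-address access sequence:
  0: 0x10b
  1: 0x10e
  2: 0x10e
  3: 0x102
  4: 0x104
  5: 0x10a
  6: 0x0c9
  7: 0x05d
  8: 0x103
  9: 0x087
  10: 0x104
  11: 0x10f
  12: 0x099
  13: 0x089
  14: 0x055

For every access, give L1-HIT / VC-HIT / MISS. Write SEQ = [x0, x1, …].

  [0] addr=0x10b blk=16 s=0: MISS | VC []
  [1] addr=0x10e blk=16 s=0: L1-HIT | VC []
  [2] addr=0x10e blk=16 s=0: L1-HIT | VC []
  [3] addr=0x102 blk=16 s=0: L1-HIT | VC []
  [4] addr=0x104 blk=16 s=0: L1-HIT | VC []
  [5] addr=0x10a blk=16 s=0: L1-HIT | VC []
  [6] addr=0xc9 blk=12 s=0: MISS | VC [16]
  [7] addr=0x5d blk=5 s=1: MISS | VC [16]
  [8] addr=0x103 blk=16 s=0: VC-HIT | VC [12]
  [9] addr=0x87 blk=8 s=0: MISS | VC [12, 16]
  [10] addr=0x104 blk=16 s=0: VC-HIT | VC [12, 8]
  [11] addr=0x10f blk=16 s=0: L1-HIT | VC [12, 8]
  [12] addr=0x99 blk=9 s=1: MISS | VC [12, 8, 5]
  [13] addr=0x89 blk=8 s=0: VC-HIT | VC [12, 16, 5]
  [14] addr=0x55 blk=5 s=1: VC-HIT | VC [12, 16, 9]

SEQ = [MISS, L1-HIT, L1-HIT, L1-HIT, L1-HIT, L1-HIT, MISS, MISS, VC-HIT, MISS, VC-HIT, L1-HIT, MISS, VC-HIT, VC-HIT]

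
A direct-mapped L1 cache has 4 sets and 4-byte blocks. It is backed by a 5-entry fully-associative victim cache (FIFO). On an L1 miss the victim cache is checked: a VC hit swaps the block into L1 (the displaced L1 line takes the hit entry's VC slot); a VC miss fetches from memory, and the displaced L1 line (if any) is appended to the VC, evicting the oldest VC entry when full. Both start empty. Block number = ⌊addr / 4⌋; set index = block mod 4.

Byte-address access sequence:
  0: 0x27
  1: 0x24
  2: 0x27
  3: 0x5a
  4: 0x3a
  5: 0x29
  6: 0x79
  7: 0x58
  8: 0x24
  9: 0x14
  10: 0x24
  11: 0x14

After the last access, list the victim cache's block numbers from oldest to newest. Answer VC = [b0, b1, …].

VC = [30, 14, 10, 9]

#0 0x27→b9/s1 MISS; vc=[]
#1 0x24→b9/s1 L1-HIT; vc=[]
#2 0x27→b9/s1 L1-HIT; vc=[]
#3 0x5a→b22/s2 MISS; vc=[]
#4 0x3a→b14/s2 MISS; vc=[22]
#5 0x29→b10/s2 MISS; vc=[22,14]
#6 0x79→b30/s2 MISS; vc=[22,14,10]
#7 0x58→b22/s2 VC-HIT; vc=[30,14,10]
#8 0x24→b9/s1 L1-HIT; vc=[30,14,10]
#9 0x14→b5/s1 MISS; vc=[30,14,10,9]
#10 0x24→b9/s1 VC-HIT; vc=[30,14,10,5]
#11 0x14→b5/s1 VC-HIT; vc=[30,14,10,9]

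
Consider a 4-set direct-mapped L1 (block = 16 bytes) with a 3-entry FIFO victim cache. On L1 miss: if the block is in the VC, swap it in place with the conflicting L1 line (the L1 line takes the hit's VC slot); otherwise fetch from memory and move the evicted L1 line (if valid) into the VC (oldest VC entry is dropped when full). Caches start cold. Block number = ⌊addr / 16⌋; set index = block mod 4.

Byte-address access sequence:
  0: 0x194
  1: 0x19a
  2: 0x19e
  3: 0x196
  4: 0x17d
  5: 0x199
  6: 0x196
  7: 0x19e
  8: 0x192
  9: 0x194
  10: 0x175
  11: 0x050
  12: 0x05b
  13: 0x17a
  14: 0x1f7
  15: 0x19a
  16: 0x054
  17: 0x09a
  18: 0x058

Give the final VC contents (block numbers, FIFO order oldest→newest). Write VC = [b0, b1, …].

  [0] addr=0x194 blk=25 s=1: MISS | VC []
  [1] addr=0x19a blk=25 s=1: L1-HIT | VC []
  [2] addr=0x19e blk=25 s=1: L1-HIT | VC []
  [3] addr=0x196 blk=25 s=1: L1-HIT | VC []
  [4] addr=0x17d blk=23 s=3: MISS | VC []
  [5] addr=0x199 blk=25 s=1: L1-HIT | VC []
  [6] addr=0x196 blk=25 s=1: L1-HIT | VC []
  [7] addr=0x19e blk=25 s=1: L1-HIT | VC []
  [8] addr=0x192 blk=25 s=1: L1-HIT | VC []
  [9] addr=0x194 blk=25 s=1: L1-HIT | VC []
  [10] addr=0x175 blk=23 s=3: L1-HIT | VC []
  [11] addr=0x50 blk=5 s=1: MISS | VC [25]
  [12] addr=0x5b blk=5 s=1: L1-HIT | VC [25]
  [13] addr=0x17a blk=23 s=3: L1-HIT | VC [25]
  [14] addr=0x1f7 blk=31 s=3: MISS | VC [25, 23]
  [15] addr=0x19a blk=25 s=1: VC-HIT | VC [5, 23]
  [16] addr=0x54 blk=5 s=1: VC-HIT | VC [25, 23]
  [17] addr=0x9a blk=9 s=1: MISS | VC [25, 23, 5]
  [18] addr=0x58 blk=5 s=1: VC-HIT | VC [25, 23, 9]

VC = [25, 23, 9]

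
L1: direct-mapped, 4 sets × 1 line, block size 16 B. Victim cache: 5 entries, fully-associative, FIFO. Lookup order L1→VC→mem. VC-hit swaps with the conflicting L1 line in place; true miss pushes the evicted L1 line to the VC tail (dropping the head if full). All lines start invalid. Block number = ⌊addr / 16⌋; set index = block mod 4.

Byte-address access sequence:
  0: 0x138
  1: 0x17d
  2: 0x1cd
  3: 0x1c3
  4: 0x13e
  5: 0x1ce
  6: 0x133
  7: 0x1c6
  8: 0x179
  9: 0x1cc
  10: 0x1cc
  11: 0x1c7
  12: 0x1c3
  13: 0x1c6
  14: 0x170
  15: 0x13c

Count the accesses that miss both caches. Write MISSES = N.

MISSES = 3

  [0] addr=0x138 blk=19 s=3: MISS | VC []
  [1] addr=0x17d blk=23 s=3: MISS | VC [19]
  [2] addr=0x1cd blk=28 s=0: MISS | VC [19]
  [3] addr=0x1c3 blk=28 s=0: L1-HIT | VC [19]
  [4] addr=0x13e blk=19 s=3: VC-HIT | VC [23]
  [5] addr=0x1ce blk=28 s=0: L1-HIT | VC [23]
  [6] addr=0x133 blk=19 s=3: L1-HIT | VC [23]
  [7] addr=0x1c6 blk=28 s=0: L1-HIT | VC [23]
  [8] addr=0x179 blk=23 s=3: VC-HIT | VC [19]
  [9] addr=0x1cc blk=28 s=0: L1-HIT | VC [19]
  [10] addr=0x1cc blk=28 s=0: L1-HIT | VC [19]
  [11] addr=0x1c7 blk=28 s=0: L1-HIT | VC [19]
  [12] addr=0x1c3 blk=28 s=0: L1-HIT | VC [19]
  [13] addr=0x1c6 blk=28 s=0: L1-HIT | VC [19]
  [14] addr=0x170 blk=23 s=3: L1-HIT | VC [19]
  [15] addr=0x13c blk=19 s=3: VC-HIT | VC [23]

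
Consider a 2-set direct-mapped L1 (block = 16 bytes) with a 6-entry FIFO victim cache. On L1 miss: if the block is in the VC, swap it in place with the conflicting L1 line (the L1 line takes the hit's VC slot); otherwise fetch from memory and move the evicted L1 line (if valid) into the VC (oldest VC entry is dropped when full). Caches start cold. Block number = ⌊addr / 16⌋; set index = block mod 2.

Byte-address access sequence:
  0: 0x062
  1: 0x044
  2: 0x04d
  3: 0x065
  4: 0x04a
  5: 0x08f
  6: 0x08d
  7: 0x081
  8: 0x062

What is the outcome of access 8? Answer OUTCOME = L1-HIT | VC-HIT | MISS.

OUTCOME = VC-HIT

  [0] addr=0x62 blk=6 s=0: MISS | VC []
  [1] addr=0x44 blk=4 s=0: MISS | VC [6]
  [2] addr=0x4d blk=4 s=0: L1-HIT | VC [6]
  [3] addr=0x65 blk=6 s=0: VC-HIT | VC [4]
  [4] addr=0x4a blk=4 s=0: VC-HIT | VC [6]
  [5] addr=0x8f blk=8 s=0: MISS | VC [6, 4]
  [6] addr=0x8d blk=8 s=0: L1-HIT | VC [6, 4]
  [7] addr=0x81 blk=8 s=0: L1-HIT | VC [6, 4]
  [8] addr=0x62 blk=6 s=0: VC-HIT | VC [8, 4]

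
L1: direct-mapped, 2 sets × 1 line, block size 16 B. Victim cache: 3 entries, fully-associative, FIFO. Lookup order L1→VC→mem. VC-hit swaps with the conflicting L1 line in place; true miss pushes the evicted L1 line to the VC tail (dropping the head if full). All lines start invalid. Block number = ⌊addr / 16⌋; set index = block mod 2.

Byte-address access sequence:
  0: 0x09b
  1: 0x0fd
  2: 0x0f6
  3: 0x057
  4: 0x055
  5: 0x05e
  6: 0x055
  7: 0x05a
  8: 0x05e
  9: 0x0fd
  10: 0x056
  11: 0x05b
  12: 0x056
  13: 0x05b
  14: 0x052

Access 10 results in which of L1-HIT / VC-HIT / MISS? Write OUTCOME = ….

#0 0x9b→b9/s1 MISS; vc=[]
#1 0xfd→b15/s1 MISS; vc=[9]
#2 0xf6→b15/s1 L1-HIT; vc=[9]
#3 0x57→b5/s1 MISS; vc=[9,15]
#4 0x55→b5/s1 L1-HIT; vc=[9,15]
#5 0x5e→b5/s1 L1-HIT; vc=[9,15]
#6 0x55→b5/s1 L1-HIT; vc=[9,15]
#7 0x5a→b5/s1 L1-HIT; vc=[9,15]
#8 0x5e→b5/s1 L1-HIT; vc=[9,15]
#9 0xfd→b15/s1 VC-HIT; vc=[9,5]
#10 0x56→b5/s1 VC-HIT; vc=[9,15]
#11 0x5b→b5/s1 L1-HIT; vc=[9,15]
#12 0x56→b5/s1 L1-HIT; vc=[9,15]
#13 0x5b→b5/s1 L1-HIT; vc=[9,15]
#14 0x52→b5/s1 L1-HIT; vc=[9,15]

OUTCOME = VC-HIT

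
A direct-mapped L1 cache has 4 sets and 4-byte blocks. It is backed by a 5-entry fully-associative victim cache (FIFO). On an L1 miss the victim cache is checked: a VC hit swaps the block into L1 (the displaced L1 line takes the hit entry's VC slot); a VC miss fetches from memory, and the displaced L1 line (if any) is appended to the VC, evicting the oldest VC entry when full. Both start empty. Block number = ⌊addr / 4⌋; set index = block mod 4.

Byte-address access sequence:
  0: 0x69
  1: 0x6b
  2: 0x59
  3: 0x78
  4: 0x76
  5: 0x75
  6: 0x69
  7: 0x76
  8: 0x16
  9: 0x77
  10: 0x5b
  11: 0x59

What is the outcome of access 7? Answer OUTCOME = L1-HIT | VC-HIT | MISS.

OUTCOME = L1-HIT

  [0] addr=0x69 blk=26 s=2: MISS | VC []
  [1] addr=0x6b blk=26 s=2: L1-HIT | VC []
  [2] addr=0x59 blk=22 s=2: MISS | VC [26]
  [3] addr=0x78 blk=30 s=2: MISS | VC [26, 22]
  [4] addr=0x76 blk=29 s=1: MISS | VC [26, 22]
  [5] addr=0x75 blk=29 s=1: L1-HIT | VC [26, 22]
  [6] addr=0x69 blk=26 s=2: VC-HIT | VC [30, 22]
  [7] addr=0x76 blk=29 s=1: L1-HIT | VC [30, 22]
  [8] addr=0x16 blk=5 s=1: MISS | VC [30, 22, 29]
  [9] addr=0x77 blk=29 s=1: VC-HIT | VC [30, 22, 5]
  [10] addr=0x5b blk=22 s=2: VC-HIT | VC [30, 26, 5]
  [11] addr=0x59 blk=22 s=2: L1-HIT | VC [30, 26, 5]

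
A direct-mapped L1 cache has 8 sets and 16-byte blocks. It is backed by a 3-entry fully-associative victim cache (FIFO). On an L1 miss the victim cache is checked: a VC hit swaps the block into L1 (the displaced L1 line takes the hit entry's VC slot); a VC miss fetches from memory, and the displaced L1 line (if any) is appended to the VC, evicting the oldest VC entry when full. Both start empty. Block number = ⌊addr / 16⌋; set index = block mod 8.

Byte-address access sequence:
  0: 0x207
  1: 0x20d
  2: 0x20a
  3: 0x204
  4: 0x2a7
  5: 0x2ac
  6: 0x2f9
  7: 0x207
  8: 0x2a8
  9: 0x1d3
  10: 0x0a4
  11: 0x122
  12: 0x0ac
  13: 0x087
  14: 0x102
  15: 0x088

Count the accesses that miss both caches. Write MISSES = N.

0: 0x207 (blk 32, set 0) → MISS  vc=[]
1: 0x20d (blk 32, set 0) → L1-HIT  vc=[]
2: 0x20a (blk 32, set 0) → L1-HIT  vc=[]
3: 0x204 (blk 32, set 0) → L1-HIT  vc=[]
4: 0x2a7 (blk 42, set 2) → MISS  vc=[]
5: 0x2ac (blk 42, set 2) → L1-HIT  vc=[]
6: 0x2f9 (blk 47, set 7) → MISS  vc=[]
7: 0x207 (blk 32, set 0) → L1-HIT  vc=[]
8: 0x2a8 (blk 42, set 2) → L1-HIT  vc=[]
9: 0x1d3 (blk 29, set 5) → MISS  vc=[]
10: 0xa4 (blk 10, set 2) → MISS  vc=[42]
11: 0x122 (blk 18, set 2) → MISS  vc=[42, 10]
12: 0xac (blk 10, set 2) → VC-HIT  vc=[42, 18]
13: 0x87 (blk 8, set 0) → MISS  vc=[42, 18, 32]
14: 0x102 (blk 16, set 0) → MISS  vc=[18, 32, 8]
15: 0x88 (blk 8, set 0) → VC-HIT  vc=[18, 32, 16]

MISSES = 8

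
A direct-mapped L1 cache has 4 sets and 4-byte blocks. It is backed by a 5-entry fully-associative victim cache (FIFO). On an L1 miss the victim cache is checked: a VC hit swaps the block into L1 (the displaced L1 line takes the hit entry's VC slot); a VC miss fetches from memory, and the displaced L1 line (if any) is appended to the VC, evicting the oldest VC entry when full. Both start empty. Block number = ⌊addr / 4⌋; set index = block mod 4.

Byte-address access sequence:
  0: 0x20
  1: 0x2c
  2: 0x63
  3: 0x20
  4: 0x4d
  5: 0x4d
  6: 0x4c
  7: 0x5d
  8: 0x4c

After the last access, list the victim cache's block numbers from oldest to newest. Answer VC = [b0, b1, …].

VC = [24, 11, 23]

#0 0x20→b8/s0 MISS; vc=[]
#1 0x2c→b11/s3 MISS; vc=[]
#2 0x63→b24/s0 MISS; vc=[8]
#3 0x20→b8/s0 VC-HIT; vc=[24]
#4 0x4d→b19/s3 MISS; vc=[24,11]
#5 0x4d→b19/s3 L1-HIT; vc=[24,11]
#6 0x4c→b19/s3 L1-HIT; vc=[24,11]
#7 0x5d→b23/s3 MISS; vc=[24,11,19]
#8 0x4c→b19/s3 VC-HIT; vc=[24,11,23]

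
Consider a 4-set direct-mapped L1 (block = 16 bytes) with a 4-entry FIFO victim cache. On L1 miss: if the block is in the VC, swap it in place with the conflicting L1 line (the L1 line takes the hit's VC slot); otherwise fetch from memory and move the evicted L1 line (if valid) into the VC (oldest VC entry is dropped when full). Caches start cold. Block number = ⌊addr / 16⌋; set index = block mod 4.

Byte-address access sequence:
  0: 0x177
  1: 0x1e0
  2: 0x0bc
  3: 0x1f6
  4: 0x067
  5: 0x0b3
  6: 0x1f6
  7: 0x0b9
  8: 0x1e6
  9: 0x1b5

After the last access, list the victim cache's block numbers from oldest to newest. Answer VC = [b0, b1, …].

VC = [23, 31, 6, 11]

#0 0x177→b23/s3 MISS; vc=[]
#1 0x1e0→b30/s2 MISS; vc=[]
#2 0xbc→b11/s3 MISS; vc=[23]
#3 0x1f6→b31/s3 MISS; vc=[23,11]
#4 0x67→b6/s2 MISS; vc=[23,11,30]
#5 0xb3→b11/s3 VC-HIT; vc=[23,31,30]
#6 0x1f6→b31/s3 VC-HIT; vc=[23,11,30]
#7 0xb9→b11/s3 VC-HIT; vc=[23,31,30]
#8 0x1e6→b30/s2 VC-HIT; vc=[23,31,6]
#9 0x1b5→b27/s3 MISS; vc=[23,31,6,11]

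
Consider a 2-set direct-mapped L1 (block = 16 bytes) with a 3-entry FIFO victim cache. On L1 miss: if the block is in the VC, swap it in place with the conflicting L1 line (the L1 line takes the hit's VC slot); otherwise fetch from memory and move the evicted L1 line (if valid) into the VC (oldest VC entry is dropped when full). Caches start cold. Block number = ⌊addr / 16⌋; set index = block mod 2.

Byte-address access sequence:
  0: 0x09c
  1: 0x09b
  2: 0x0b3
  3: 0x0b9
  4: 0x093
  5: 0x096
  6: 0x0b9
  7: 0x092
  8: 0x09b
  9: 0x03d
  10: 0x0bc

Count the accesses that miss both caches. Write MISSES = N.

#0 0x9c→b9/s1 MISS; vc=[]
#1 0x9b→b9/s1 L1-HIT; vc=[]
#2 0xb3→b11/s1 MISS; vc=[9]
#3 0xb9→b11/s1 L1-HIT; vc=[9]
#4 0x93→b9/s1 VC-HIT; vc=[11]
#5 0x96→b9/s1 L1-HIT; vc=[11]
#6 0xb9→b11/s1 VC-HIT; vc=[9]
#7 0x92→b9/s1 VC-HIT; vc=[11]
#8 0x9b→b9/s1 L1-HIT; vc=[11]
#9 0x3d→b3/s1 MISS; vc=[11,9]
#10 0xbc→b11/s1 VC-HIT; vc=[3,9]

MISSES = 3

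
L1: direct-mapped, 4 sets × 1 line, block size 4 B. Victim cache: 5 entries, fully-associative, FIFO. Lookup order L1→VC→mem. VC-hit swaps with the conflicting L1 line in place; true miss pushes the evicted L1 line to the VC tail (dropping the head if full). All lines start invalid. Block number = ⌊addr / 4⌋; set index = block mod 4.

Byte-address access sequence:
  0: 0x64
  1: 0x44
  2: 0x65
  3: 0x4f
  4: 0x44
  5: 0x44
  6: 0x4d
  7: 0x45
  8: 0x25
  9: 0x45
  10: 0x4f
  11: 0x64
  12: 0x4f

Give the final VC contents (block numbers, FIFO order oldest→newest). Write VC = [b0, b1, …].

#0 0x64→b25/s1 MISS; vc=[]
#1 0x44→b17/s1 MISS; vc=[25]
#2 0x65→b25/s1 VC-HIT; vc=[17]
#3 0x4f→b19/s3 MISS; vc=[17]
#4 0x44→b17/s1 VC-HIT; vc=[25]
#5 0x44→b17/s1 L1-HIT; vc=[25]
#6 0x4d→b19/s3 L1-HIT; vc=[25]
#7 0x45→b17/s1 L1-HIT; vc=[25]
#8 0x25→b9/s1 MISS; vc=[25,17]
#9 0x45→b17/s1 VC-HIT; vc=[25,9]
#10 0x4f→b19/s3 L1-HIT; vc=[25,9]
#11 0x64→b25/s1 VC-HIT; vc=[17,9]
#12 0x4f→b19/s3 L1-HIT; vc=[17,9]

VC = [17, 9]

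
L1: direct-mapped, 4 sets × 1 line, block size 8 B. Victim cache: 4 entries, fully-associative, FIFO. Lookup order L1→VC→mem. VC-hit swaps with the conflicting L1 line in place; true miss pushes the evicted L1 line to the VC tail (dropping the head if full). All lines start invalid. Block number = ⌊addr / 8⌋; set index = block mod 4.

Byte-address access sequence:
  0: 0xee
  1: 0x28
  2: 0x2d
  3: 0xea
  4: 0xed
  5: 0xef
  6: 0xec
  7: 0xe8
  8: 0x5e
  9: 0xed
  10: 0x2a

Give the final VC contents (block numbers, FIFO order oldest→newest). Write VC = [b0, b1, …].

#0 0xee→b29/s1 MISS; vc=[]
#1 0x28→b5/s1 MISS; vc=[29]
#2 0x2d→b5/s1 L1-HIT; vc=[29]
#3 0xea→b29/s1 VC-HIT; vc=[5]
#4 0xed→b29/s1 L1-HIT; vc=[5]
#5 0xef→b29/s1 L1-HIT; vc=[5]
#6 0xec→b29/s1 L1-HIT; vc=[5]
#7 0xe8→b29/s1 L1-HIT; vc=[5]
#8 0x5e→b11/s3 MISS; vc=[5]
#9 0xed→b29/s1 L1-HIT; vc=[5]
#10 0x2a→b5/s1 VC-HIT; vc=[29]

VC = [29]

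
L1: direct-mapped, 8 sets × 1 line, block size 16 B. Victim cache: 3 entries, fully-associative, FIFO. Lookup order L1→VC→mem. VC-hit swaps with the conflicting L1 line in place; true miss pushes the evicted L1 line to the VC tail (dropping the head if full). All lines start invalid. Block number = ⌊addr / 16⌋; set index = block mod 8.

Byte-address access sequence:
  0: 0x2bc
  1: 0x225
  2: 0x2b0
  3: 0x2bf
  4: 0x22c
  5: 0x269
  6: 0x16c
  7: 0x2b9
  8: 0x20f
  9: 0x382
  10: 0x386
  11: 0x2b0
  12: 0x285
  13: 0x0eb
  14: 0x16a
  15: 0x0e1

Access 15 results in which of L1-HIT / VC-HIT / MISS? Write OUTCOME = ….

OUTCOME = VC-HIT

#0 0x2bc→b43/s3 MISS; vc=[]
#1 0x225→b34/s2 MISS; vc=[]
#2 0x2b0→b43/s3 L1-HIT; vc=[]
#3 0x2bf→b43/s3 L1-HIT; vc=[]
#4 0x22c→b34/s2 L1-HIT; vc=[]
#5 0x269→b38/s6 MISS; vc=[]
#6 0x16c→b22/s6 MISS; vc=[38]
#7 0x2b9→b43/s3 L1-HIT; vc=[38]
#8 0x20f→b32/s0 MISS; vc=[38]
#9 0x382→b56/s0 MISS; vc=[38,32]
#10 0x386→b56/s0 L1-HIT; vc=[38,32]
#11 0x2b0→b43/s3 L1-HIT; vc=[38,32]
#12 0x285→b40/s0 MISS; vc=[38,32,56]
#13 0xeb→b14/s6 MISS; vc=[32,56,22]
#14 0x16a→b22/s6 VC-HIT; vc=[32,56,14]
#15 0xe1→b14/s6 VC-HIT; vc=[32,56,22]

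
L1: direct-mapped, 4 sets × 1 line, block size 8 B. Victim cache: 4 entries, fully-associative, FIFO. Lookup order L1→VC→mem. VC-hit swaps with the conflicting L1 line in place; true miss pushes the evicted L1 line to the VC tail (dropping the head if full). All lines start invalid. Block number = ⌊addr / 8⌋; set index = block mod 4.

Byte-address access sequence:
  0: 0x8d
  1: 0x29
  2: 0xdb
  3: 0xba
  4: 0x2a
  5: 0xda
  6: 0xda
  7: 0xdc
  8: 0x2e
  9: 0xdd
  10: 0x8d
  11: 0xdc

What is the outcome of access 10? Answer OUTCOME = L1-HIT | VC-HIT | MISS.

OUTCOME = VC-HIT

#0 0x8d→b17/s1 MISS; vc=[]
#1 0x29→b5/s1 MISS; vc=[17]
#2 0xdb→b27/s3 MISS; vc=[17]
#3 0xba→b23/s3 MISS; vc=[17,27]
#4 0x2a→b5/s1 L1-HIT; vc=[17,27]
#5 0xda→b27/s3 VC-HIT; vc=[17,23]
#6 0xda→b27/s3 L1-HIT; vc=[17,23]
#7 0xdc→b27/s3 L1-HIT; vc=[17,23]
#8 0x2e→b5/s1 L1-HIT; vc=[17,23]
#9 0xdd→b27/s3 L1-HIT; vc=[17,23]
#10 0x8d→b17/s1 VC-HIT; vc=[5,23]
#11 0xdc→b27/s3 L1-HIT; vc=[5,23]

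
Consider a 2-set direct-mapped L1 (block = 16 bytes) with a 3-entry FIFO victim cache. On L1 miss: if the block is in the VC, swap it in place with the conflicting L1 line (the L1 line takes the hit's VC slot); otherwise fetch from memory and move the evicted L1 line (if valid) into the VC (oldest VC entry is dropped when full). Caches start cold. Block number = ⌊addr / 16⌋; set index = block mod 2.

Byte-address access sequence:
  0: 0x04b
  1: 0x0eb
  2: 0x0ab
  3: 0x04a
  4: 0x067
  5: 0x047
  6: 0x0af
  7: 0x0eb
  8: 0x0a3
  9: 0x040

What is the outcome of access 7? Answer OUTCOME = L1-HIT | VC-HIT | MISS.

OUTCOME = VC-HIT

0: 0x4b (blk 4, set 0) → MISS  vc=[]
1: 0xeb (blk 14, set 0) → MISS  vc=[4]
2: 0xab (blk 10, set 0) → MISS  vc=[4, 14]
3: 0x4a (blk 4, set 0) → VC-HIT  vc=[10, 14]
4: 0x67 (blk 6, set 0) → MISS  vc=[10, 14, 4]
5: 0x47 (blk 4, set 0) → VC-HIT  vc=[10, 14, 6]
6: 0xaf (blk 10, set 0) → VC-HIT  vc=[4, 14, 6]
7: 0xeb (blk 14, set 0) → VC-HIT  vc=[4, 10, 6]
8: 0xa3 (blk 10, set 0) → VC-HIT  vc=[4, 14, 6]
9: 0x40 (blk 4, set 0) → VC-HIT  vc=[10, 14, 6]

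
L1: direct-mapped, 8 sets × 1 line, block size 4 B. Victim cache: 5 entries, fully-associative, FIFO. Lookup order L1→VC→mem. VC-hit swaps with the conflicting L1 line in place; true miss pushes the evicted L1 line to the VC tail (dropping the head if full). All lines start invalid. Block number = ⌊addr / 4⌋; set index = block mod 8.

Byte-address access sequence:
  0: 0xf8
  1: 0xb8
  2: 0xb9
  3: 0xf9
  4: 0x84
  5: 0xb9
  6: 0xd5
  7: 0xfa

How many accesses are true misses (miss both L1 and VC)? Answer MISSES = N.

#0 0xf8→b62/s6 MISS; vc=[]
#1 0xb8→b46/s6 MISS; vc=[62]
#2 0xb9→b46/s6 L1-HIT; vc=[62]
#3 0xf9→b62/s6 VC-HIT; vc=[46]
#4 0x84→b33/s1 MISS; vc=[46]
#5 0xb9→b46/s6 VC-HIT; vc=[62]
#6 0xd5→b53/s5 MISS; vc=[62]
#7 0xfa→b62/s6 VC-HIT; vc=[46]

MISSES = 4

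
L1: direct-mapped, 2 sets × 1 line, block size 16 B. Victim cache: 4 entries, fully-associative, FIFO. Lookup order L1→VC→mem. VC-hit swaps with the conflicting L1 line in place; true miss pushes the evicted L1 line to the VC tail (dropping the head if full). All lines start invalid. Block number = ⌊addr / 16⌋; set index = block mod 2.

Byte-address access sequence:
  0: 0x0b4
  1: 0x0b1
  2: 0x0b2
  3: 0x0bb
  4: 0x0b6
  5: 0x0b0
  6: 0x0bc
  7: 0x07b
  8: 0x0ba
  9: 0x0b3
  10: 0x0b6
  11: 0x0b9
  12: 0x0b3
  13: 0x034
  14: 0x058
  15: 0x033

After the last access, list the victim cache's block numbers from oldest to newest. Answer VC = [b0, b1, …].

VC = [7, 11, 5]

0: 0xb4 (blk 11, set 1) → MISS  vc=[]
1: 0xb1 (blk 11, set 1) → L1-HIT  vc=[]
2: 0xb2 (blk 11, set 1) → L1-HIT  vc=[]
3: 0xbb (blk 11, set 1) → L1-HIT  vc=[]
4: 0xb6 (blk 11, set 1) → L1-HIT  vc=[]
5: 0xb0 (blk 11, set 1) → L1-HIT  vc=[]
6: 0xbc (blk 11, set 1) → L1-HIT  vc=[]
7: 0x7b (blk 7, set 1) → MISS  vc=[11]
8: 0xba (blk 11, set 1) → VC-HIT  vc=[7]
9: 0xb3 (blk 11, set 1) → L1-HIT  vc=[7]
10: 0xb6 (blk 11, set 1) → L1-HIT  vc=[7]
11: 0xb9 (blk 11, set 1) → L1-HIT  vc=[7]
12: 0xb3 (blk 11, set 1) → L1-HIT  vc=[7]
13: 0x34 (blk 3, set 1) → MISS  vc=[7, 11]
14: 0x58 (blk 5, set 1) → MISS  vc=[7, 11, 3]
15: 0x33 (blk 3, set 1) → VC-HIT  vc=[7, 11, 5]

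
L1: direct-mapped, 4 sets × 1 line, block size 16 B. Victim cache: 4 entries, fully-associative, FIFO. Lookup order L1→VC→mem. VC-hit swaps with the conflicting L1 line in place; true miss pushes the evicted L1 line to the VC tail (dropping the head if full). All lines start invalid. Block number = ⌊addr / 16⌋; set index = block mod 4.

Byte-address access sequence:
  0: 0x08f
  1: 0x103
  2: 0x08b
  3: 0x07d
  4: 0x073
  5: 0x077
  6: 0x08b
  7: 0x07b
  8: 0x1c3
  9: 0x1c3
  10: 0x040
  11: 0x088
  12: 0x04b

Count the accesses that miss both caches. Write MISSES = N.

MISSES = 5

#0 0x8f→b8/s0 MISS; vc=[]
#1 0x103→b16/s0 MISS; vc=[8]
#2 0x8b→b8/s0 VC-HIT; vc=[16]
#3 0x7d→b7/s3 MISS; vc=[16]
#4 0x73→b7/s3 L1-HIT; vc=[16]
#5 0x77→b7/s3 L1-HIT; vc=[16]
#6 0x8b→b8/s0 L1-HIT; vc=[16]
#7 0x7b→b7/s3 L1-HIT; vc=[16]
#8 0x1c3→b28/s0 MISS; vc=[16,8]
#9 0x1c3→b28/s0 L1-HIT; vc=[16,8]
#10 0x40→b4/s0 MISS; vc=[16,8,28]
#11 0x88→b8/s0 VC-HIT; vc=[16,4,28]
#12 0x4b→b4/s0 VC-HIT; vc=[16,8,28]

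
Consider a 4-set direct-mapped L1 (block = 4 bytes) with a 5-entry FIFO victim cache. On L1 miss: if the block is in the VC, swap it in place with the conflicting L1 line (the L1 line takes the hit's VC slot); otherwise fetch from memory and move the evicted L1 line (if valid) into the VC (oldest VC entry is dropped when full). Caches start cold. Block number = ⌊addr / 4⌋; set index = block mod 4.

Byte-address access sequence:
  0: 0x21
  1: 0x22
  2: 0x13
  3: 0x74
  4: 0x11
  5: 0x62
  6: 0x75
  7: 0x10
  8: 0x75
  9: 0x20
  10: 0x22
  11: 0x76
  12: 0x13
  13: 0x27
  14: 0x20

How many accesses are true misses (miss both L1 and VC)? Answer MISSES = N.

MISSES = 5

0: 0x21 (blk 8, set 0) → MISS  vc=[]
1: 0x22 (blk 8, set 0) → L1-HIT  vc=[]
2: 0x13 (blk 4, set 0) → MISS  vc=[8]
3: 0x74 (blk 29, set 1) → MISS  vc=[8]
4: 0x11 (blk 4, set 0) → L1-HIT  vc=[8]
5: 0x62 (blk 24, set 0) → MISS  vc=[8, 4]
6: 0x75 (blk 29, set 1) → L1-HIT  vc=[8, 4]
7: 0x10 (blk 4, set 0) → VC-HIT  vc=[8, 24]
8: 0x75 (blk 29, set 1) → L1-HIT  vc=[8, 24]
9: 0x20 (blk 8, set 0) → VC-HIT  vc=[4, 24]
10: 0x22 (blk 8, set 0) → L1-HIT  vc=[4, 24]
11: 0x76 (blk 29, set 1) → L1-HIT  vc=[4, 24]
12: 0x13 (blk 4, set 0) → VC-HIT  vc=[8, 24]
13: 0x27 (blk 9, set 1) → MISS  vc=[8, 24, 29]
14: 0x20 (blk 8, set 0) → VC-HIT  vc=[4, 24, 29]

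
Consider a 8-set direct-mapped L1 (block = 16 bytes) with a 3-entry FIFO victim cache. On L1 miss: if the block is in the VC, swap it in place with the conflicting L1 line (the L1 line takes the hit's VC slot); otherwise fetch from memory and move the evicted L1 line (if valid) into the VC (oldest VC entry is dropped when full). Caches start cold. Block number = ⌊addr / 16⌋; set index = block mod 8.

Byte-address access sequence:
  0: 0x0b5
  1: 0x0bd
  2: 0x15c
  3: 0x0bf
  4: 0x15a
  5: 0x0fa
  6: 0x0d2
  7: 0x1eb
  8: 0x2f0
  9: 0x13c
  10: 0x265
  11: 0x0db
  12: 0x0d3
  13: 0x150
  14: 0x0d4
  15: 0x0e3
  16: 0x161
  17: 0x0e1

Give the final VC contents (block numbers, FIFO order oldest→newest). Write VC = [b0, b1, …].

VC = [21, 38, 22]

0: 0xb5 (blk 11, set 3) → MISS  vc=[]
1: 0xbd (blk 11, set 3) → L1-HIT  vc=[]
2: 0x15c (blk 21, set 5) → MISS  vc=[]
3: 0xbf (blk 11, set 3) → L1-HIT  vc=[]
4: 0x15a (blk 21, set 5) → L1-HIT  vc=[]
5: 0xfa (blk 15, set 7) → MISS  vc=[]
6: 0xd2 (blk 13, set 5) → MISS  vc=[21]
7: 0x1eb (blk 30, set 6) → MISS  vc=[21]
8: 0x2f0 (blk 47, set 7) → MISS  vc=[21, 15]
9: 0x13c (blk 19, set 3) → MISS  vc=[21, 15, 11]
10: 0x265 (blk 38, set 6) → MISS  vc=[15, 11, 30]
11: 0xdb (blk 13, set 5) → L1-HIT  vc=[15, 11, 30]
12: 0xd3 (blk 13, set 5) → L1-HIT  vc=[15, 11, 30]
13: 0x150 (blk 21, set 5) → MISS  vc=[11, 30, 13]
14: 0xd4 (blk 13, set 5) → VC-HIT  vc=[11, 30, 21]
15: 0xe3 (blk 14, set 6) → MISS  vc=[30, 21, 38]
16: 0x161 (blk 22, set 6) → MISS  vc=[21, 38, 14]
17: 0xe1 (blk 14, set 6) → VC-HIT  vc=[21, 38, 22]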